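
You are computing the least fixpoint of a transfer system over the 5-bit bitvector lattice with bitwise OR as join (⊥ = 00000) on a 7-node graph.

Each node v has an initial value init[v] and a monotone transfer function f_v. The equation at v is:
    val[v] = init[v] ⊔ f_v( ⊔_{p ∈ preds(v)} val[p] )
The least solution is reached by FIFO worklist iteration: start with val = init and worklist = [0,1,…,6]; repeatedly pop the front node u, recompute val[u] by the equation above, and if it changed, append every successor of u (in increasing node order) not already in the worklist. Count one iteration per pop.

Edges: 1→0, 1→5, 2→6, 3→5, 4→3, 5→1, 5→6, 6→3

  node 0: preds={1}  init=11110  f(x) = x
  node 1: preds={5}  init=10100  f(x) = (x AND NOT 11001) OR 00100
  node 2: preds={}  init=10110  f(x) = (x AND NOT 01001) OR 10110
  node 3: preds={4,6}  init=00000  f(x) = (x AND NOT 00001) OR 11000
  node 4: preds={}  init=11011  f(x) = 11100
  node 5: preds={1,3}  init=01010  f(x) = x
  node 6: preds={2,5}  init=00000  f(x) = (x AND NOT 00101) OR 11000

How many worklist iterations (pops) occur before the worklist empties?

Worklist (11 pops):
  #1 pop 0: in=10100 → 11110 (no change)
  #2 pop 1: in=01010 → 10110 (was 10100); enqueue [0]
  #3 pop 2: in=00000 → 10110 (no change)
  #4 pop 3: in=11011 → 11010 (was 00000); enqueue []
  #5 pop 4: in=00000 → 11111 (was 11011); enqueue [3]
  #6 pop 5: in=11110 → 11110 (was 01010); enqueue [1]
  #7 pop 6: in=11110 → 11010 (was 00000); enqueue []
  #8 pop 0: in=10110 → 11110 (no change)
  #9 pop 3: in=11111 → 11110 (was 11010); enqueue [5]
  #10 pop 1: in=11110 → 10110 (no change)
  #11 pop 5: in=11110 → 11110 (no change)

Fixpoint:
  val[0] = 11110
  val[1] = 10110
  val[2] = 10110
  val[3] = 11110
  val[4] = 11111
  val[5] = 11110
  val[6] = 11010

11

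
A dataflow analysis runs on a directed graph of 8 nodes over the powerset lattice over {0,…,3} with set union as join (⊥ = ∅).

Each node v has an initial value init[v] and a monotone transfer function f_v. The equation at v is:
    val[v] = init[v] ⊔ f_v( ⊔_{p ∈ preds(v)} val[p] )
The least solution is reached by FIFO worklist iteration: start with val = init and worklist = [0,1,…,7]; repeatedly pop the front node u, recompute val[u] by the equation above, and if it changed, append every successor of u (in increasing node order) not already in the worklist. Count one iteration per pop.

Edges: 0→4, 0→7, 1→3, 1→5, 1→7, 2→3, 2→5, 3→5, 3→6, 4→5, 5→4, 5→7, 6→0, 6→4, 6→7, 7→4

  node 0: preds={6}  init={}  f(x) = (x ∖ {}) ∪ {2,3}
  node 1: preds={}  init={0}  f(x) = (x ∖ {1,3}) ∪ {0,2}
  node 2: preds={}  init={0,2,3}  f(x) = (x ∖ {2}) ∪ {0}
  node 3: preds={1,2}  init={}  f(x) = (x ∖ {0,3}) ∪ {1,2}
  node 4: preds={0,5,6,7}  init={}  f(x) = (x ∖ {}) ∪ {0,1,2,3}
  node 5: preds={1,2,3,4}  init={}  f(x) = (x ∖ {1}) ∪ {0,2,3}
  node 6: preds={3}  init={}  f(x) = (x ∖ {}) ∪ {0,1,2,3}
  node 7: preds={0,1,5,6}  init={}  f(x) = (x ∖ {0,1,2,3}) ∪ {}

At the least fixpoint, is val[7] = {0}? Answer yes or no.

Worklist (12 pops):
  #1 pop 0: in={} → {2,3} (was {}); enqueue []
  #2 pop 1: in={} → {0,2} (was {0}); enqueue []
  #3 pop 2: in={} → {0,2,3} (no change)
  #4 pop 3: in={0,2,3} → {1,2} (was {}); enqueue []
  #5 pop 4: in={2,3} → {0,1,2,3} (was {}); enqueue []
  #6 pop 5: in={0,1,2,3} → {0,2,3} (was {}); enqueue [4]
  #7 pop 6: in={1,2} → {0,1,2,3} (was {}); enqueue [0]
  #8 pop 7: in={0,1,2,3} → {} (no change)
  #9 pop 4: in={0,1,2,3} → {0,1,2,3} (no change)
  #10 pop 0: in={0,1,2,3} → {0,1,2,3} (was {2,3}); enqueue [4,7]
  #11 pop 4: in={0,1,2,3} → {0,1,2,3} (no change)
  #12 pop 7: in={0,1,2,3} → {} (no change)

Fixpoint:
  val[0] = {0,1,2,3}
  val[1] = {0,2}
  val[2] = {0,2,3}
  val[3] = {1,2}
  val[4] = {0,1,2,3}
  val[5] = {0,2,3}
  val[6] = {0,1,2,3}
  val[7] = {}

no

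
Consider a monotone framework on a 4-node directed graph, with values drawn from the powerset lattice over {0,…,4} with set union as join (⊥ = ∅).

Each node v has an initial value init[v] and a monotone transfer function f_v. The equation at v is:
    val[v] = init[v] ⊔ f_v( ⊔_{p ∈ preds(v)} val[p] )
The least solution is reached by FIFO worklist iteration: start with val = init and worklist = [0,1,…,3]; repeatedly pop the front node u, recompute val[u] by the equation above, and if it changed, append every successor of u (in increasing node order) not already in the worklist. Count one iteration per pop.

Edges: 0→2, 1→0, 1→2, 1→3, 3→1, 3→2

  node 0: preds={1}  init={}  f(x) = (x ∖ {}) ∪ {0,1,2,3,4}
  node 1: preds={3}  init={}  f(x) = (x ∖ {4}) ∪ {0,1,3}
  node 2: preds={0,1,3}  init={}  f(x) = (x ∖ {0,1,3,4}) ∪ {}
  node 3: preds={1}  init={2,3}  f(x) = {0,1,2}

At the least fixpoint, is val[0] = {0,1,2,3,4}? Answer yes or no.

yes

Worklist (7 pops):
  #1 pop 0: in={} → {0,1,2,3,4} (was {}); enqueue []
  #2 pop 1: in={2,3} → {0,1,2,3} (was {}); enqueue [0]
  #3 pop 2: in={0,1,2,3,4} → {2} (was {}); enqueue []
  #4 pop 3: in={0,1,2,3} → {0,1,2,3} (was {2,3}); enqueue [1,2]
  #5 pop 0: in={0,1,2,3} → {0,1,2,3,4} (no change)
  #6 pop 1: in={0,1,2,3} → {0,1,2,3} (no change)
  #7 pop 2: in={0,1,2,3,4} → {2} (no change)

Fixpoint:
  val[0] = {0,1,2,3,4}
  val[1] = {0,1,2,3}
  val[2] = {2}
  val[3] = {0,1,2,3}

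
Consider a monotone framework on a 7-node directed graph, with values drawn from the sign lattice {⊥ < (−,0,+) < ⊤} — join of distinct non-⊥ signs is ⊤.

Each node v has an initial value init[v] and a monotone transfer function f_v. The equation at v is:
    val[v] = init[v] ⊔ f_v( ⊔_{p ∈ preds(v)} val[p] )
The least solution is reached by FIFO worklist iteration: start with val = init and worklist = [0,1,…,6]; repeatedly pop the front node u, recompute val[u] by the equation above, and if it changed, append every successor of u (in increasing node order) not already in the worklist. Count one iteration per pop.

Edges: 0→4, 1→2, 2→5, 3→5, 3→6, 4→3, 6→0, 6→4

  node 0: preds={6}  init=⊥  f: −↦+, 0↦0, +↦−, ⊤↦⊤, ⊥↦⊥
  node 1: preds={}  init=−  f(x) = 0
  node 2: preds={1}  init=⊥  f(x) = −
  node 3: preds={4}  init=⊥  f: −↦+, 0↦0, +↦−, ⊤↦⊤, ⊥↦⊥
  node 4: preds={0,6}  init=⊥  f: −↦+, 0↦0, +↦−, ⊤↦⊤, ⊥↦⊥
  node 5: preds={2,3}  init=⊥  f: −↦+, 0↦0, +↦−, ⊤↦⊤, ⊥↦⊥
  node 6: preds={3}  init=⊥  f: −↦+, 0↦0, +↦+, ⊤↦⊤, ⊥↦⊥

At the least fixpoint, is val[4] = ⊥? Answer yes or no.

yes

Worklist (7 pops):
  #1 pop 0: in=⊥ → ⊥ (no change)
  #2 pop 1: in=⊥ → ⊤ (was −); enqueue []
  #3 pop 2: in=⊤ → − (was ⊥); enqueue []
  #4 pop 3: in=⊥ → ⊥ (no change)
  #5 pop 4: in=⊥ → ⊥ (no change)
  #6 pop 5: in=− → + (was ⊥); enqueue []
  #7 pop 6: in=⊥ → ⊥ (no change)

Fixpoint:
  val[0] = ⊥
  val[1] = ⊤
  val[2] = −
  val[3] = ⊥
  val[4] = ⊥
  val[5] = +
  val[6] = ⊥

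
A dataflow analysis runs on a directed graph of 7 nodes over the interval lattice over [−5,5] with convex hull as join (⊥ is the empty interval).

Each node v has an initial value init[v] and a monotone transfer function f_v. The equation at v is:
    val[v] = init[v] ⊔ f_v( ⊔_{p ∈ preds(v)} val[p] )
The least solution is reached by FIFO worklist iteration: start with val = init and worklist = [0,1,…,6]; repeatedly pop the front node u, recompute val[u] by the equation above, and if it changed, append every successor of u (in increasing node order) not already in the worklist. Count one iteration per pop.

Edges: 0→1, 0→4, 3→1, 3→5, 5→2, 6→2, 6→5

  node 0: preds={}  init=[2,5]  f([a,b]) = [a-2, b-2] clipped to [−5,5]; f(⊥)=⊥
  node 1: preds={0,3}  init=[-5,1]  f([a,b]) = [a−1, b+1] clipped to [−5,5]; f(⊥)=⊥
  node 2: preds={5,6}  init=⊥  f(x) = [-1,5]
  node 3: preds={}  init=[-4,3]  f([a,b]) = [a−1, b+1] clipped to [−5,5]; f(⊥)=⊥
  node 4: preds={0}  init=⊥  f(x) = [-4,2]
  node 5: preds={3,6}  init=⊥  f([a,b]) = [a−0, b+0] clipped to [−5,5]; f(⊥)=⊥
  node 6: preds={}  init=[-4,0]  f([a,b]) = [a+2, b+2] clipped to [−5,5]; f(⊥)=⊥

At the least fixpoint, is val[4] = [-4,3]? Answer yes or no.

Worklist (8 pops):
  #1 pop 0: in=⊥ → [2,5] (no change)
  #2 pop 1: in=[-4,5] → [-5,5] (was [-5,1]); enqueue []
  #3 pop 2: in=[-4,0] → [-1,5] (was ⊥); enqueue []
  #4 pop 3: in=⊥ → [-4,3] (no change)
  #5 pop 4: in=[2,5] → [-4,2] (was ⊥); enqueue []
  #6 pop 5: in=[-4,3] → [-4,3] (was ⊥); enqueue [2]
  #7 pop 6: in=⊥ → [-4,0] (no change)
  #8 pop 2: in=[-4,3] → [-1,5] (no change)

Fixpoint:
  val[0] = [2,5]
  val[1] = [-5,5]
  val[2] = [-1,5]
  val[3] = [-4,3]
  val[4] = [-4,2]
  val[5] = [-4,3]
  val[6] = [-4,0]

no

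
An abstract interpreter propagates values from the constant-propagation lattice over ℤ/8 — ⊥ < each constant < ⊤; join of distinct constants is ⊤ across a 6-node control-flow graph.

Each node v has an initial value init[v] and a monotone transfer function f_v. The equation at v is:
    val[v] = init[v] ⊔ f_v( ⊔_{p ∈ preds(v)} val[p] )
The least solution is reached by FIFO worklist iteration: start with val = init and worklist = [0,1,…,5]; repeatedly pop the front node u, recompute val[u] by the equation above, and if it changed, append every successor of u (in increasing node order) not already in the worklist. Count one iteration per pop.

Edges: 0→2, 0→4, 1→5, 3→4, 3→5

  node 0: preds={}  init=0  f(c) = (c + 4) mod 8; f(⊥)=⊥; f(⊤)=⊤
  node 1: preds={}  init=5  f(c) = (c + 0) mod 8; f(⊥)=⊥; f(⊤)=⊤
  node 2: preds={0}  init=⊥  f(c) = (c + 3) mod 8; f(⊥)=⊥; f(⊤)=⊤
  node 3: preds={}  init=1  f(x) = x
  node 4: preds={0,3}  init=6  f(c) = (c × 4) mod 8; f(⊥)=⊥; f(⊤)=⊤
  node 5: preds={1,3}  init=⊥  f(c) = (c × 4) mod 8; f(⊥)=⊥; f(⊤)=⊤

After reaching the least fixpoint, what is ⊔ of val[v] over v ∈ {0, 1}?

⊤

Worklist (6 pops):
  #1 pop 0: in=⊥ → 0 (no change)
  #2 pop 1: in=⊥ → 5 (no change)
  #3 pop 2: in=0 → 3 (was ⊥); enqueue []
  #4 pop 3: in=⊥ → 1 (no change)
  #5 pop 4: in=⊤ → ⊤ (was 6); enqueue []
  #6 pop 5: in=⊤ → ⊤ (was ⊥); enqueue []

Fixpoint:
  val[0] = 0
  val[1] = 5
  val[2] = 3
  val[3] = 1
  val[4] = ⊤
  val[5] = ⊤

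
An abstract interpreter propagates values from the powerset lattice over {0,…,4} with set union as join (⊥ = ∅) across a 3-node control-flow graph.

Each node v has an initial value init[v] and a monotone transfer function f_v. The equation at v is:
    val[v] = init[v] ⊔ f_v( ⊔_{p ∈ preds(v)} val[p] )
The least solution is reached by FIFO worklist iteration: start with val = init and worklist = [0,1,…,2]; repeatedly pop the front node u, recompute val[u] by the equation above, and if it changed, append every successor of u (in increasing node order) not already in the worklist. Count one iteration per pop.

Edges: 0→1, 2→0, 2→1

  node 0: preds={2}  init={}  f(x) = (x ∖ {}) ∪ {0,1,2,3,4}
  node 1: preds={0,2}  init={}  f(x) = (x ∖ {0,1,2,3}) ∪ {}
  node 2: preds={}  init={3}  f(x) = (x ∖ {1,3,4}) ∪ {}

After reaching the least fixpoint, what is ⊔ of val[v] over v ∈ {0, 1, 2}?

Worklist (3 pops):
  #1 pop 0: in={3} → {0,1,2,3,4} (was {}); enqueue []
  #2 pop 1: in={0,1,2,3,4} → {4} (was {}); enqueue []
  #3 pop 2: in={} → {3} (no change)

Fixpoint:
  val[0] = {0,1,2,3,4}
  val[1] = {4}
  val[2] = {3}

{0,1,2,3,4}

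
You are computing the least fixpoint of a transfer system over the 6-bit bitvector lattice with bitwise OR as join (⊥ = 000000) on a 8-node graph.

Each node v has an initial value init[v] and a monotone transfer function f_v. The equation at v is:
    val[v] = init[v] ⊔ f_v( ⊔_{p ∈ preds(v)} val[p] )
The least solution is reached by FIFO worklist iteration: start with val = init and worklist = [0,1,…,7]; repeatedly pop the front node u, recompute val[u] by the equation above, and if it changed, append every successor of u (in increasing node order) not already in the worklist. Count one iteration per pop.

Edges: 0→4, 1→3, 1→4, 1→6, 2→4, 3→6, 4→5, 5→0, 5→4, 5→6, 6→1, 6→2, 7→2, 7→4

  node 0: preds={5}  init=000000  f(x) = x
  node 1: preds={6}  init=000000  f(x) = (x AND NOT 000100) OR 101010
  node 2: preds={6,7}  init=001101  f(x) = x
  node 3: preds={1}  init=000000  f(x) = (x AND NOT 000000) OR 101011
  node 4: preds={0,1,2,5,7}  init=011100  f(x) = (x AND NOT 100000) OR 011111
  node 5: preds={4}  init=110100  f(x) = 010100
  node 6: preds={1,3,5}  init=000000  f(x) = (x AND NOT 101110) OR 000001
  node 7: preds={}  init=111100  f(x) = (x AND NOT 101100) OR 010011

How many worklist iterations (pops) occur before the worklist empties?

Iteration log — 13 steps:
  step 1. node 0  ⊔preds=110100  new=110100  old=000000  +wl: 
  step 2. node 1  ⊔preds=000000  new=101010  old=000000  +wl: 
  step 3. node 2  ⊔preds=111100  new=111101  old=001101  +wl: 
  step 4. node 3  ⊔preds=101010  new=101011  old=000000  +wl: 
  step 5. node 4  ⊔preds=111111  new=011111  old=011100  +wl: 
  step 6. node 5  ⊔preds=011111  new=110100  stable
  step 7. node 6  ⊔preds=111111  new=010001  old=000000  +wl: 1,2
  step 8. node 7  ⊔preds=000000  new=111111  old=111100  +wl: 4
  step 9. node 1  ⊔preds=010001  new=111011  old=101010  +wl: 3,6
  step 10. node 2  ⊔preds=111111  new=111111  old=111101  +wl: 
  step 11. node 4  ⊔preds=111111  new=011111  stable
  step 12. node 3  ⊔preds=111011  new=111011  old=101011  +wl: 
  step 13. node 6  ⊔preds=111111  new=010001  stable

Least fixpoint reached:
  node 0: 110100
  node 1: 111011
  node 2: 111111
  node 3: 111011
  node 4: 011111
  node 5: 110100
  node 6: 010001
  node 7: 111111

13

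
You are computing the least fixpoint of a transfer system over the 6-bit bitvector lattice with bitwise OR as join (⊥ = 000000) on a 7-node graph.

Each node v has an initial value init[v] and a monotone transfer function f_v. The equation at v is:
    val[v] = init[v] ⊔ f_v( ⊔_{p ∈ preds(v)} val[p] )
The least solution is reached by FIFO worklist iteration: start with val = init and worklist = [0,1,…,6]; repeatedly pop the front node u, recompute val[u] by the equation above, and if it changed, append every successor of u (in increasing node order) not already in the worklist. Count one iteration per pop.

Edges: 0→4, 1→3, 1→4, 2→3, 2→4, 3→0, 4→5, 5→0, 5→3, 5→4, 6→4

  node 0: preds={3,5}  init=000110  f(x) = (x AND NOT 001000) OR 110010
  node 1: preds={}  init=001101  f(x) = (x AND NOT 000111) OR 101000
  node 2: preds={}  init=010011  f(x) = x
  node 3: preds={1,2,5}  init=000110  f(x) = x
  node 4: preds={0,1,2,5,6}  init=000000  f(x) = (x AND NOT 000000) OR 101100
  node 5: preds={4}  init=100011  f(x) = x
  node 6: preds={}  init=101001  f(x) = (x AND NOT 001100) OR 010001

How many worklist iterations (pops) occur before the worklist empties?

10

Iteration log — 10 steps:
  step 1. node 0  ⊔preds=100111  new=110111  old=000110  +wl: 
  step 2. node 1  ⊔preds=000000  new=101101  old=001101  +wl: 
  step 3. node 2  ⊔preds=000000  new=010011  stable
  step 4. node 3  ⊔preds=111111  new=111111  old=000110  +wl: 0
  step 5. node 4  ⊔preds=111111  new=111111  old=000000  +wl: 
  step 6. node 5  ⊔preds=111111  new=111111  old=100011  +wl: 3,4
  step 7. node 6  ⊔preds=000000  new=111001  old=101001  +wl: 
  step 8. node 0  ⊔preds=111111  new=110111  stable
  step 9. node 3  ⊔preds=111111  new=111111  stable
  step 10. node 4  ⊔preds=111111  new=111111  stable

Least fixpoint reached:
  node 0: 110111
  node 1: 101101
  node 2: 010011
  node 3: 111111
  node 4: 111111
  node 5: 111111
  node 6: 111001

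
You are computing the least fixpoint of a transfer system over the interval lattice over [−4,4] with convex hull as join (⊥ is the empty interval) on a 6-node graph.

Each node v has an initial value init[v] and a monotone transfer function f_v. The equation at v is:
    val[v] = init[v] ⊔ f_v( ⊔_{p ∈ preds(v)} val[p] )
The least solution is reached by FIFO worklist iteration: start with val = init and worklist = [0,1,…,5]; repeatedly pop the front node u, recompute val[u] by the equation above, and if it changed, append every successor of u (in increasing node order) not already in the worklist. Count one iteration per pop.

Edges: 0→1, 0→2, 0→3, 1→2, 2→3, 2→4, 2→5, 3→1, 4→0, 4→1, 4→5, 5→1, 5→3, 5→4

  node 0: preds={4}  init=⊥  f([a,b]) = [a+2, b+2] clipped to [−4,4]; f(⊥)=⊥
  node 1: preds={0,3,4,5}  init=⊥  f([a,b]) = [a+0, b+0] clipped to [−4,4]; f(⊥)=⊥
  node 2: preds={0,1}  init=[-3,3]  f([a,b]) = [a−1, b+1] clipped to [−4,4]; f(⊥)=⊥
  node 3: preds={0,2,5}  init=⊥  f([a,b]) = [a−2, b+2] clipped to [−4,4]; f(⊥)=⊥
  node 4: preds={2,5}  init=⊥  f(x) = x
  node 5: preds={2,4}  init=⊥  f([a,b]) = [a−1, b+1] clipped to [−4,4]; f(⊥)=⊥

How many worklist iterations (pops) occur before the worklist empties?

18

Trace (18 dequeues):
  [1] u=0 | in ⊥ | out ⊥ | ==
  [2] u=1 | in ⊥ | out ⊥ | ==
  [3] u=2 | in ⊥ | out [-3,3] | ==
  [4] u=3 | in [-3,3] | out [-4,4] | prev ⊥ | push {1}
  [5] u=4 | in [-3,3] | out [-3,3] | prev ⊥ | push {0}
  [6] u=5 | in [-3,3] | out [-4,4] | prev ⊥ | push {3,4}
  [7] u=1 | in [-4,4] | out [-4,4] | prev ⊥ | push {2}
  [8] u=0 | in [-3,3] | out [-1,4] | prev ⊥ | push {1}
  [9] u=3 | in [-4,4] | out [-4,4] | ==
  [10] u=4 | in [-4,4] | out [-4,4] | prev [-3,3] | push {0,5}
  [11] u=2 | in [-4,4] | out [-4,4] | prev [-3,3] | push {3,4}
  [12] u=1 | in [-4,4] | out [-4,4] | ==
  [13] u=0 | in [-4,4] | out [-2,4] | prev [-1,4] | push {1,2}
  [14] u=5 | in [-4,4] | out [-4,4] | ==
  [15] u=3 | in [-4,4] | out [-4,4] | ==
  [16] u=4 | in [-4,4] | out [-4,4] | ==
  [17] u=1 | in [-4,4] | out [-4,4] | ==
  [18] u=2 | in [-4,4] | out [-4,4] | ==

Converged values:
  [0] [-2,4]
  [1] [-4,4]
  [2] [-4,4]
  [3] [-4,4]
  [4] [-4,4]
  [5] [-4,4]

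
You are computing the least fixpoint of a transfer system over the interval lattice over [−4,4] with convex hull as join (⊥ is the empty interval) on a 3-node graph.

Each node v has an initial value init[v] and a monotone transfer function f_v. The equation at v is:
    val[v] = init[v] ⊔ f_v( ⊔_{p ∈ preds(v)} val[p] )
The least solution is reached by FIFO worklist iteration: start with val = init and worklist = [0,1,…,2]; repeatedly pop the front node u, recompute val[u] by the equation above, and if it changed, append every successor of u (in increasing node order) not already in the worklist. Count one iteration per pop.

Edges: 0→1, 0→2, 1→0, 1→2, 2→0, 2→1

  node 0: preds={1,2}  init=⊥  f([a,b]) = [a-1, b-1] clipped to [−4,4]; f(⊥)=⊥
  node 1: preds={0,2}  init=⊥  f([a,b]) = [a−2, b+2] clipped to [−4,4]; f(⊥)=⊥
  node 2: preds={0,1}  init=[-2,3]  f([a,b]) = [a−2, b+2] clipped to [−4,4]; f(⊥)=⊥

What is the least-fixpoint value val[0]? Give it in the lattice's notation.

[-4,3]

Iteration log — 6 steps:
  step 1. node 0  ⊔preds=[-2,3]  new=[-3,2]  old=⊥  +wl: 
  step 2. node 1  ⊔preds=[-3,3]  new=[-4,4]  old=⊥  +wl: 0
  step 3. node 2  ⊔preds=[-4,4]  new=[-4,4]  old=[-2,3]  +wl: 1
  step 4. node 0  ⊔preds=[-4,4]  new=[-4,3]  old=[-3,2]  +wl: 2
  step 5. node 1  ⊔preds=[-4,4]  new=[-4,4]  stable
  step 6. node 2  ⊔preds=[-4,4]  new=[-4,4]  stable

Least fixpoint reached:
  node 0: [-4,3]
  node 1: [-4,4]
  node 2: [-4,4]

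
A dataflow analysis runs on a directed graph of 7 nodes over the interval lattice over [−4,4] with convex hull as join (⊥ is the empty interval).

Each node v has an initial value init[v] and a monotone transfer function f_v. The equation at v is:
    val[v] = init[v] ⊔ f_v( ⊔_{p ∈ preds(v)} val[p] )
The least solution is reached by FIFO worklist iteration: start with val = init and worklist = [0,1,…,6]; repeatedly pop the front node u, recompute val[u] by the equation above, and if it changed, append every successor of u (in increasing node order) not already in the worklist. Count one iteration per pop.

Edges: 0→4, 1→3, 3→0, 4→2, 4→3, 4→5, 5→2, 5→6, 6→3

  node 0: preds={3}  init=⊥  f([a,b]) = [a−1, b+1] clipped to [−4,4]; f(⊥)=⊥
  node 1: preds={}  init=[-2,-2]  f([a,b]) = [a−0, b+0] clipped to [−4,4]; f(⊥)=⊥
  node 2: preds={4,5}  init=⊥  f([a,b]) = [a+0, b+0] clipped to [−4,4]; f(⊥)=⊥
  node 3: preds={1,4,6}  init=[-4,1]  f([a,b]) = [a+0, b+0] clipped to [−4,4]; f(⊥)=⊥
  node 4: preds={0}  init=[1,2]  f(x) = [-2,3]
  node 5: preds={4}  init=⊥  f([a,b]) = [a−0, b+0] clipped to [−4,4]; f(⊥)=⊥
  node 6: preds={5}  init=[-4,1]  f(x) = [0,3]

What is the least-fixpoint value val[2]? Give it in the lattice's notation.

[-2,3]

Iteration log — 13 steps:
  step 1. node 0  ⊔preds=[-4,1]  new=[-4,2]  old=⊥  +wl: 
  step 2. node 1  ⊔preds=⊥  new=[-2,-2]  stable
  step 3. node 2  ⊔preds=[1,2]  new=[1,2]  old=⊥  +wl: 
  step 4. node 3  ⊔preds=[-4,2]  new=[-4,2]  old=[-4,1]  +wl: 0
  step 5. node 4  ⊔preds=[-4,2]  new=[-2,3]  old=[1,2]  +wl: 2,3
  step 6. node 5  ⊔preds=[-2,3]  new=[-2,3]  old=⊥  +wl: 
  step 7. node 6  ⊔preds=[-2,3]  new=[-4,3]  old=[-4,1]  +wl: 
  step 8. node 0  ⊔preds=[-4,2]  new=[-4,3]  old=[-4,2]  +wl: 4
  step 9. node 2  ⊔preds=[-2,3]  new=[-2,3]  old=[1,2]  +wl: 
  step 10. node 3  ⊔preds=[-4,3]  new=[-4,3]  old=[-4,2]  +wl: 0
  step 11. node 4  ⊔preds=[-4,3]  new=[-2,3]  stable
  step 12. node 0  ⊔preds=[-4,3]  new=[-4,4]  old=[-4,3]  +wl: 4
  step 13. node 4  ⊔preds=[-4,4]  new=[-2,3]  stable

Least fixpoint reached:
  node 0: [-4,4]
  node 1: [-2,-2]
  node 2: [-2,3]
  node 3: [-4,3]
  node 4: [-2,3]
  node 5: [-2,3]
  node 6: [-4,3]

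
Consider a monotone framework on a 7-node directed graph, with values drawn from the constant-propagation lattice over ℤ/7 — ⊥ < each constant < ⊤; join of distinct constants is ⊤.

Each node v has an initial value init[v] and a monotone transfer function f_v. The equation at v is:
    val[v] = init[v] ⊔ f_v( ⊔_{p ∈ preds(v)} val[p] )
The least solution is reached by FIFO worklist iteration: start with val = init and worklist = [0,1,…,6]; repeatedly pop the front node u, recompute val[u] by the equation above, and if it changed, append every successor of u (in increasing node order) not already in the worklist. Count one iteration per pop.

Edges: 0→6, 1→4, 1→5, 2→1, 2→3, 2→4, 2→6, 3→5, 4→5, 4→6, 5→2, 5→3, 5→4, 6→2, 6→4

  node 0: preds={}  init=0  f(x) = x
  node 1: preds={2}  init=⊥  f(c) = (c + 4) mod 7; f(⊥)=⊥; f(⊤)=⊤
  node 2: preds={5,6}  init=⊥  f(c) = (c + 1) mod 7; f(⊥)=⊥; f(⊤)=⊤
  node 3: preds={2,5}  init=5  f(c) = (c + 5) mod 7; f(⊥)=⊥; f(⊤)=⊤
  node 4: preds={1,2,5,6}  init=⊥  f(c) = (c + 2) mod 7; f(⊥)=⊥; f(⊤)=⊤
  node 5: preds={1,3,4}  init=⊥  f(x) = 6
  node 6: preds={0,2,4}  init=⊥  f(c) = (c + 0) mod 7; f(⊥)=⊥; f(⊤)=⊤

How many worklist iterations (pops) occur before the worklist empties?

15

Worklist (15 pops):
  #1 pop 0: in=⊥ → 0 (no change)
  #2 pop 1: in=⊥ → ⊥ (no change)
  #3 pop 2: in=⊥ → ⊥ (no change)
  #4 pop 3: in=⊥ → 5 (no change)
  #5 pop 4: in=⊥ → ⊥ (no change)
  #6 pop 5: in=5 → 6 (was ⊥); enqueue [2,3,4]
  #7 pop 6: in=0 → 0 (was ⊥); enqueue []
  #8 pop 2: in=⊤ → ⊤ (was ⊥); enqueue [1,6]
  #9 pop 3: in=⊤ → ⊤ (was 5); enqueue [5]
  #10 pop 4: in=⊤ → ⊤ (was ⊥); enqueue []
  #11 pop 1: in=⊤ → ⊤ (was ⊥); enqueue [4]
  #12 pop 6: in=⊤ → ⊤ (was 0); enqueue [2]
  #13 pop 5: in=⊤ → 6 (no change)
  #14 pop 4: in=⊤ → ⊤ (no change)
  #15 pop 2: in=⊤ → ⊤ (no change)

Fixpoint:
  val[0] = 0
  val[1] = ⊤
  val[2] = ⊤
  val[3] = ⊤
  val[4] = ⊤
  val[5] = 6
  val[6] = ⊤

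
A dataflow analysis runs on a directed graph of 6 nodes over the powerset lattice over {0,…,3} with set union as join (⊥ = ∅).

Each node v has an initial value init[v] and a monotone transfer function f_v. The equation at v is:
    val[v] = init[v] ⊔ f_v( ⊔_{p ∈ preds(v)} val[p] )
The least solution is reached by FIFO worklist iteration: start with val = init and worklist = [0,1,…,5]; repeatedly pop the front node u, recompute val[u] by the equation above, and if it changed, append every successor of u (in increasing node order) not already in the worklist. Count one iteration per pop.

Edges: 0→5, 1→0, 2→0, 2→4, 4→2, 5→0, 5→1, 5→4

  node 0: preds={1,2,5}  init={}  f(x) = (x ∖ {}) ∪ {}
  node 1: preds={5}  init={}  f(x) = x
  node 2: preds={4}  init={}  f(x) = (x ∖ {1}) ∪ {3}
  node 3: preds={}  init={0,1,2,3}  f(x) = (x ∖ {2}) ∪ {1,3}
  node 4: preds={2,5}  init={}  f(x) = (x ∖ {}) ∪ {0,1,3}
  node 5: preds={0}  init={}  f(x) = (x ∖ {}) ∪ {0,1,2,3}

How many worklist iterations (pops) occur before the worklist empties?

Trace (15 dequeues):
  [1] u=0 | in {} | out {} | ==
  [2] u=1 | in {} | out {} | ==
  [3] u=2 | in {} | out {3} | prev {} | push {0}
  [4] u=3 | in {} | out {0,1,2,3} | ==
  [5] u=4 | in {3} | out {0,1,3} | prev {} | push {2}
  [6] u=5 | in {} | out {0,1,2,3} | prev {} | push {1,4}
  [7] u=0 | in {0,1,2,3} | out {0,1,2,3} | prev {} | push {5}
  [8] u=2 | in {0,1,3} | out {0,3} | prev {3} | push {0}
  [9] u=1 | in {0,1,2,3} | out {0,1,2,3} | prev {} | push {}
  [10] u=4 | in {0,1,2,3} | out {0,1,2,3} | prev {0,1,3} | push {2}
  [11] u=5 | in {0,1,2,3} | out {0,1,2,3} | ==
  [12] u=0 | in {0,1,2,3} | out {0,1,2,3} | ==
  [13] u=2 | in {0,1,2,3} | out {0,2,3} | prev {0,3} | push {0,4}
  [14] u=0 | in {0,1,2,3} | out {0,1,2,3} | ==
  [15] u=4 | in {0,1,2,3} | out {0,1,2,3} | ==

Converged values:
  [0] {0,1,2,3}
  [1] {0,1,2,3}
  [2] {0,2,3}
  [3] {0,1,2,3}
  [4] {0,1,2,3}
  [5] {0,1,2,3}

15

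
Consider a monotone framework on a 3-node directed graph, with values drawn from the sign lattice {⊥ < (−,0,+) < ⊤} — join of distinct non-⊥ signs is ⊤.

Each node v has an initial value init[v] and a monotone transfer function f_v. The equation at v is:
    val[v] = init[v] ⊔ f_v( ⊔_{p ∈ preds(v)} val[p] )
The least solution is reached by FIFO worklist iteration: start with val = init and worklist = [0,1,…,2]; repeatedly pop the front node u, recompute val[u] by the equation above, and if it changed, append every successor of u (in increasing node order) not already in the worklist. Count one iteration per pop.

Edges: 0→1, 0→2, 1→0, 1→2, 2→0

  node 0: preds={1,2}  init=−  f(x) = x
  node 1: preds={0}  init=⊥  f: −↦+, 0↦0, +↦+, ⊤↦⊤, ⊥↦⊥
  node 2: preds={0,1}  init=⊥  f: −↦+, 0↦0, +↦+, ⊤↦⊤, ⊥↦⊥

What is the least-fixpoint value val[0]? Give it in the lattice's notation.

⊤

Worklist (7 pops):
  #1 pop 0: in=⊥ → − (no change)
  #2 pop 1: in=− → + (was ⊥); enqueue [0]
  #3 pop 2: in=⊤ → ⊤ (was ⊥); enqueue []
  #4 pop 0: in=⊤ → ⊤ (was −); enqueue [1,2]
  #5 pop 1: in=⊤ → ⊤ (was +); enqueue [0]
  #6 pop 2: in=⊤ → ⊤ (no change)
  #7 pop 0: in=⊤ → ⊤ (no change)

Fixpoint:
  val[0] = ⊤
  val[1] = ⊤
  val[2] = ⊤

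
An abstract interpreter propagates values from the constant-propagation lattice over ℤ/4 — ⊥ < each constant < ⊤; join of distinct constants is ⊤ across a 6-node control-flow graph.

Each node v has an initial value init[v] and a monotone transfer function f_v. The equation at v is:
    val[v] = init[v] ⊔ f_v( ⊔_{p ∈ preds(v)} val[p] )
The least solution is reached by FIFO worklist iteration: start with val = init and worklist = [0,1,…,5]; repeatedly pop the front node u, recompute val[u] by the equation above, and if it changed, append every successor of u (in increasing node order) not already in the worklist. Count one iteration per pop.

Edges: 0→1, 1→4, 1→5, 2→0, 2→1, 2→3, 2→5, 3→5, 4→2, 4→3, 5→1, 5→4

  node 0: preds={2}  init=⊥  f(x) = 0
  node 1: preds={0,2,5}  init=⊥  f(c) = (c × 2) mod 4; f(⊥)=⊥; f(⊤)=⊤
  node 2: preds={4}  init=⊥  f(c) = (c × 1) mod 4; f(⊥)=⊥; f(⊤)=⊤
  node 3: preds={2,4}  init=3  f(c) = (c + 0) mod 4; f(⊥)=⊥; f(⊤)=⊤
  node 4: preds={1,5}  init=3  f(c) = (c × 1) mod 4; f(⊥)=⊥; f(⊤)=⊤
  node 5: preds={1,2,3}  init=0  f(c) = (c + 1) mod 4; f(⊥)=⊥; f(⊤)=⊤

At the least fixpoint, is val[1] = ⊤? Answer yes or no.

Worklist (14 pops):
  #1 pop 0: in=⊥ → 0 (was ⊥); enqueue []
  #2 pop 1: in=0 → 0 (was ⊥); enqueue []
  #3 pop 2: in=3 → 3 (was ⊥); enqueue [0,1]
  #4 pop 3: in=3 → 3 (no change)
  #5 pop 4: in=0 → ⊤ (was 3); enqueue [2,3]
  #6 pop 5: in=⊤ → ⊤ (was 0); enqueue [4]
  #7 pop 0: in=3 → 0 (no change)
  #8 pop 1: in=⊤ → ⊤ (was 0); enqueue [5]
  #9 pop 2: in=⊤ → ⊤ (was 3); enqueue [0,1]
  #10 pop 3: in=⊤ → ⊤ (was 3); enqueue []
  #11 pop 4: in=⊤ → ⊤ (no change)
  #12 pop 5: in=⊤ → ⊤ (no change)
  #13 pop 0: in=⊤ → 0 (no change)
  #14 pop 1: in=⊤ → ⊤ (no change)

Fixpoint:
  val[0] = 0
  val[1] = ⊤
  val[2] = ⊤
  val[3] = ⊤
  val[4] = ⊤
  val[5] = ⊤

yes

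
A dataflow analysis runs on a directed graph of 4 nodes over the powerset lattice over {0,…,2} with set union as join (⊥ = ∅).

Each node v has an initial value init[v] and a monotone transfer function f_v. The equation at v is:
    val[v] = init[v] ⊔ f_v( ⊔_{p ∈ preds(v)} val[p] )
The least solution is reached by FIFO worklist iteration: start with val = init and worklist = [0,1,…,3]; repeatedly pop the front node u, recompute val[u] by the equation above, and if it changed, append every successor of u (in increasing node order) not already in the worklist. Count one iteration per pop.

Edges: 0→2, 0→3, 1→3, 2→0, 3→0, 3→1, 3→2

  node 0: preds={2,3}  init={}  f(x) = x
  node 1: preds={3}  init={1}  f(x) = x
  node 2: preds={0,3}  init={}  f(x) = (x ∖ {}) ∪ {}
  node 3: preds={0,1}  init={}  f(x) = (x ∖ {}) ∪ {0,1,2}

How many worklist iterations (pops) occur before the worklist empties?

Trace (9 dequeues):
  [1] u=0 | in {} | out {} | ==
  [2] u=1 | in {} | out {1} | ==
  [3] u=2 | in {} | out {} | ==
  [4] u=3 | in {1} | out {0,1,2} | prev {} | push {0,1,2}
  [5] u=0 | in {0,1,2} | out {0,1,2} | prev {} | push {3}
  [6] u=1 | in {0,1,2} | out {0,1,2} | prev {1} | push {}
  [7] u=2 | in {0,1,2} | out {0,1,2} | prev {} | push {0}
  [8] u=3 | in {0,1,2} | out {0,1,2} | ==
  [9] u=0 | in {0,1,2} | out {0,1,2} | ==

Converged values:
  [0] {0,1,2}
  [1] {0,1,2}
  [2] {0,1,2}
  [3] {0,1,2}

9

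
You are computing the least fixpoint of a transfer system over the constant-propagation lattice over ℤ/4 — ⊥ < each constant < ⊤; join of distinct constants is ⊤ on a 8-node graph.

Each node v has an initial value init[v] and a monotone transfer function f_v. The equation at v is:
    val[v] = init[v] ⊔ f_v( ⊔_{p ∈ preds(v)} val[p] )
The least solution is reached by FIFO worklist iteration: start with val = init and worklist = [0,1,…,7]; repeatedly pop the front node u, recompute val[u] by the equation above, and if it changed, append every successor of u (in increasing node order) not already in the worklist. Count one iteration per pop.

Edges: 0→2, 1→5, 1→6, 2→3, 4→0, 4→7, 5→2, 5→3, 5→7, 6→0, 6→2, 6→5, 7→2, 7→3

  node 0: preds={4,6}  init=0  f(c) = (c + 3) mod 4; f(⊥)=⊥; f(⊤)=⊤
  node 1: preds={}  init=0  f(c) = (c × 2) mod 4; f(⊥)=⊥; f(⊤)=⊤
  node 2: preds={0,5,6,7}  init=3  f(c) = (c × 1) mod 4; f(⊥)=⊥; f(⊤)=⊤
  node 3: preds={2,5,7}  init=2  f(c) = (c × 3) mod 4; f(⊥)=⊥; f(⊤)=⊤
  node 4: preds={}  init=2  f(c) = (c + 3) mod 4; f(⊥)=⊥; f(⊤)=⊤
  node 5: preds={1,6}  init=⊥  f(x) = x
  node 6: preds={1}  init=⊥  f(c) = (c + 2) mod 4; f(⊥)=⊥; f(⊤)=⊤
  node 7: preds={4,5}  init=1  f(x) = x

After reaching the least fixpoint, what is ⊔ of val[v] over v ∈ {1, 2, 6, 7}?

Trace (15 dequeues):
  [1] u=0 | in 2 | out ⊤ | prev 0 | push {}
  [2] u=1 | in ⊥ | out 0 | ==
  [3] u=2 | in ⊤ | out ⊤ | prev 3 | push {}
  [4] u=3 | in ⊤ | out ⊤ | prev 2 | push {}
  [5] u=4 | in ⊥ | out 2 | ==
  [6] u=5 | in 0 | out 0 | prev ⊥ | push {2,3}
  [7] u=6 | in 0 | out 2 | prev ⊥ | push {0,5}
  [8] u=7 | in ⊤ | out ⊤ | prev 1 | push {}
  [9] u=2 | in ⊤ | out ⊤ | ==
  [10] u=3 | in ⊤ | out ⊤ | ==
  [11] u=0 | in 2 | out ⊤ | ==
  [12] u=5 | in ⊤ | out ⊤ | prev 0 | push {2,3,7}
  [13] u=2 | in ⊤ | out ⊤ | ==
  [14] u=3 | in ⊤ | out ⊤ | ==
  [15] u=7 | in ⊤ | out ⊤ | ==

Converged values:
  [0] ⊤
  [1] 0
  [2] ⊤
  [3] ⊤
  [4] 2
  [5] ⊤
  [6] 2
  [7] ⊤

⊤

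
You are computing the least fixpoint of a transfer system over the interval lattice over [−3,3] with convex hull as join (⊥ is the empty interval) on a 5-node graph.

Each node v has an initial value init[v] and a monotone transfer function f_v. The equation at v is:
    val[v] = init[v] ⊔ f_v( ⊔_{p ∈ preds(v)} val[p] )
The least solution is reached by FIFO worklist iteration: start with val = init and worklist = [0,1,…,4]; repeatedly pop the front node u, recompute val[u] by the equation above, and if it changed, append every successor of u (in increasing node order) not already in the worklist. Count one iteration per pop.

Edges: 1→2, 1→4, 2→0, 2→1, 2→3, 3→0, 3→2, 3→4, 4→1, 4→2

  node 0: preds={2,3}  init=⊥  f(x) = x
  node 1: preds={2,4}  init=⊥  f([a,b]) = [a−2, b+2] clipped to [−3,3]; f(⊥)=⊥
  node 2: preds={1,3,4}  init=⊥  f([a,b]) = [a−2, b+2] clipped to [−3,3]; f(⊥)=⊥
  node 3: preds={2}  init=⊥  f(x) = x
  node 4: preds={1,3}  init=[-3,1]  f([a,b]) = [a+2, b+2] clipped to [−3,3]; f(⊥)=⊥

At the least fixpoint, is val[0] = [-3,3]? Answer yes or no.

yes

Trace (8 dequeues):
  [1] u=0 | in ⊥ | out ⊥ | ==
  [2] u=1 | in [-3,1] | out [-3,3] | prev ⊥ | push {}
  [3] u=2 | in [-3,3] | out [-3,3] | prev ⊥ | push {0,1}
  [4] u=3 | in [-3,3] | out [-3,3] | prev ⊥ | push {2}
  [5] u=4 | in [-3,3] | out [-3,3] | prev [-3,1] | push {}
  [6] u=0 | in [-3,3] | out [-3,3] | prev ⊥ | push {}
  [7] u=1 | in [-3,3] | out [-3,3] | ==
  [8] u=2 | in [-3,3] | out [-3,3] | ==

Converged values:
  [0] [-3,3]
  [1] [-3,3]
  [2] [-3,3]
  [3] [-3,3]
  [4] [-3,3]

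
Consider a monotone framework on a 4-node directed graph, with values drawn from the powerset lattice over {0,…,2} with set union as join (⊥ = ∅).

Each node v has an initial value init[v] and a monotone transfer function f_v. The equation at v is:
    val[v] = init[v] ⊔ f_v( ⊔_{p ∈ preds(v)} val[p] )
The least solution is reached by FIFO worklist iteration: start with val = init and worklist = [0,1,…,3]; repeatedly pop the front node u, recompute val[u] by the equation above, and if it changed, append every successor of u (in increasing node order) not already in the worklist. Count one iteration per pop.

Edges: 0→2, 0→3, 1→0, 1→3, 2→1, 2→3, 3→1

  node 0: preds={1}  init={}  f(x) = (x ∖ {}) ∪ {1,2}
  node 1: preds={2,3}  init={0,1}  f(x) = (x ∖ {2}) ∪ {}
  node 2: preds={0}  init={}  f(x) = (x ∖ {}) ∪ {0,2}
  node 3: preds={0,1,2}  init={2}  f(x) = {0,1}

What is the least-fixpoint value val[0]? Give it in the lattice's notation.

{0,1,2}

Worklist (5 pops):
  #1 pop 0: in={0,1} → {0,1,2} (was {}); enqueue []
  #2 pop 1: in={2} → {0,1} (no change)
  #3 pop 2: in={0,1,2} → {0,1,2} (was {}); enqueue [1]
  #4 pop 3: in={0,1,2} → {0,1,2} (was {2}); enqueue []
  #5 pop 1: in={0,1,2} → {0,1} (no change)

Fixpoint:
  val[0] = {0,1,2}
  val[1] = {0,1}
  val[2] = {0,1,2}
  val[3] = {0,1,2}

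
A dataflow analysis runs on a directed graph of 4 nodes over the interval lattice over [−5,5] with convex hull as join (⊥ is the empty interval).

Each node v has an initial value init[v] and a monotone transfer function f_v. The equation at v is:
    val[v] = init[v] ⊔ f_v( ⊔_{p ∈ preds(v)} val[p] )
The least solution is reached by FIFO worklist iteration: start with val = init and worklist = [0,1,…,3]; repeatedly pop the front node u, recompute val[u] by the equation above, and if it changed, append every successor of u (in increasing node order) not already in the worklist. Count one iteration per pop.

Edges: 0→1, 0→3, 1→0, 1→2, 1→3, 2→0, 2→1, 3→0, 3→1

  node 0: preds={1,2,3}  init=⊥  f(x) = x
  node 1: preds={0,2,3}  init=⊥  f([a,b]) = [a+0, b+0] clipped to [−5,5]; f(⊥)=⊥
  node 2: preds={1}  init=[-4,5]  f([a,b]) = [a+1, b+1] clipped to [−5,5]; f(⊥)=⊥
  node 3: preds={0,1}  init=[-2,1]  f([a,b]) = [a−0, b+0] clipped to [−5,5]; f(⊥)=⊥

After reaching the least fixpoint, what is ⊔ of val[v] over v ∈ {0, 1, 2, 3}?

Worklist (6 pops):
  #1 pop 0: in=[-4,5] → [-4,5] (was ⊥); enqueue []
  #2 pop 1: in=[-4,5] → [-4,5] (was ⊥); enqueue [0]
  #3 pop 2: in=[-4,5] → [-4,5] (no change)
  #4 pop 3: in=[-4,5] → [-4,5] (was [-2,1]); enqueue [1]
  #5 pop 0: in=[-4,5] → [-4,5] (no change)
  #6 pop 1: in=[-4,5] → [-4,5] (no change)

Fixpoint:
  val[0] = [-4,5]
  val[1] = [-4,5]
  val[2] = [-4,5]
  val[3] = [-4,5]

[-4,5]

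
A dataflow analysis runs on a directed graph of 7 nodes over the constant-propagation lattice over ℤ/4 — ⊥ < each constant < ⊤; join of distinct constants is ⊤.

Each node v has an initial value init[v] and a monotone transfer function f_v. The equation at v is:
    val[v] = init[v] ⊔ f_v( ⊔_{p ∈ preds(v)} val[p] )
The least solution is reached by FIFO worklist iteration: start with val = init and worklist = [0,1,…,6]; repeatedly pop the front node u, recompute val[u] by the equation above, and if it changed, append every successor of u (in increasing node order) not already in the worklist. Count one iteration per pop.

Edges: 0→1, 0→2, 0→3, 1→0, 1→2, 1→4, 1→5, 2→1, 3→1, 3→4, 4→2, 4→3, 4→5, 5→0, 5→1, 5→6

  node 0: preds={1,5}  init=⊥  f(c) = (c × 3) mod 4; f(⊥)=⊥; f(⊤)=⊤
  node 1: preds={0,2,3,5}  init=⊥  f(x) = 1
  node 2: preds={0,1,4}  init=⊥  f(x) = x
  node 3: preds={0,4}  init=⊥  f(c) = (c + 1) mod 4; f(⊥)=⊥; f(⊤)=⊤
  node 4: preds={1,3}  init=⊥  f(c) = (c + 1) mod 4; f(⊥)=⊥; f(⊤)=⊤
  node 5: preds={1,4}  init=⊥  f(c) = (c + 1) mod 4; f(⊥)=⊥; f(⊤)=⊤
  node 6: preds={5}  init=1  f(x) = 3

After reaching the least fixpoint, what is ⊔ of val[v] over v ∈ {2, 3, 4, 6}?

⊤

Iteration log — 16 steps:
  step 1. node 0  ⊔preds=⊥  new=⊥  stable
  step 2. node 1  ⊔preds=⊥  new=1  old=⊥  +wl: 0
  step 3. node 2  ⊔preds=1  new=1  old=⊥  +wl: 1
  step 4. node 3  ⊔preds=⊥  new=⊥  stable
  step 5. node 4  ⊔preds=1  new=2  old=⊥  +wl: 2,3
  step 6. node 5  ⊔preds=⊤  new=⊤  old=⊥  +wl: 
  step 7. node 6  ⊔preds=⊤  new=⊤  old=1  +wl: 
  step 8. node 0  ⊔preds=⊤  new=⊤  old=⊥  +wl: 
  step 9. node 1  ⊔preds=⊤  new=1  stable
  step 10. node 2  ⊔preds=⊤  new=⊤  old=1  +wl: 1
  step 11. node 3  ⊔preds=⊤  new=⊤  old=⊥  +wl: 4
  step 12. node 1  ⊔preds=⊤  new=1  stable
  step 13. node 4  ⊔preds=⊤  new=⊤  old=2  +wl: 2,3,5
  step 14. node 2  ⊔preds=⊤  new=⊤  stable
  step 15. node 3  ⊔preds=⊤  new=⊤  stable
  step 16. node 5  ⊔preds=⊤  new=⊤  stable

Least fixpoint reached:
  node 0: ⊤
  node 1: 1
  node 2: ⊤
  node 3: ⊤
  node 4: ⊤
  node 5: ⊤
  node 6: ⊤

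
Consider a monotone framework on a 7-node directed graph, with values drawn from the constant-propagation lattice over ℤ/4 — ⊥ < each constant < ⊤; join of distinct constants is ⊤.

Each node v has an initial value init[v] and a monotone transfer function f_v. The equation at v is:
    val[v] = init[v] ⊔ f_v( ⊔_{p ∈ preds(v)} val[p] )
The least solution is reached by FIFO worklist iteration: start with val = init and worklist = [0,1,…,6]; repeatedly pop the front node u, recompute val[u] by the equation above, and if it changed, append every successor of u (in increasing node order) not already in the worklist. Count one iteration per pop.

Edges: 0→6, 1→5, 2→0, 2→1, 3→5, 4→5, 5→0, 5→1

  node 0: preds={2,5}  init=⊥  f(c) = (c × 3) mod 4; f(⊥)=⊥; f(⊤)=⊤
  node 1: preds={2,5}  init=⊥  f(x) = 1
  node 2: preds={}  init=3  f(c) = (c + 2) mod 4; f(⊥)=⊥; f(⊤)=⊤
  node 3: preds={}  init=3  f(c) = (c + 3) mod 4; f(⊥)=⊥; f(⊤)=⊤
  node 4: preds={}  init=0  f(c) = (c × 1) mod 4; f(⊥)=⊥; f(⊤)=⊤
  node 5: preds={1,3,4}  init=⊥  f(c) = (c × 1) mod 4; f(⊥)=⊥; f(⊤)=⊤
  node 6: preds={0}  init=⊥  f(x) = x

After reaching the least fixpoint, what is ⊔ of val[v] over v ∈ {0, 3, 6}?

⊤

Trace (10 dequeues):
  [1] u=0 | in 3 | out 1 | prev ⊥ | push {}
  [2] u=1 | in 3 | out 1 | prev ⊥ | push {}
  [3] u=2 | in ⊥ | out 3 | ==
  [4] u=3 | in ⊥ | out 3 | ==
  [5] u=4 | in ⊥ | out 0 | ==
  [6] u=5 | in ⊤ | out ⊤ | prev ⊥ | push {0,1}
  [7] u=6 | in 1 | out 1 | prev ⊥ | push {}
  [8] u=0 | in ⊤ | out ⊤ | prev 1 | push {6}
  [9] u=1 | in ⊤ | out 1 | ==
  [10] u=6 | in ⊤ | out ⊤ | prev 1 | push {}

Converged values:
  [0] ⊤
  [1] 1
  [2] 3
  [3] 3
  [4] 0
  [5] ⊤
  [6] ⊤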